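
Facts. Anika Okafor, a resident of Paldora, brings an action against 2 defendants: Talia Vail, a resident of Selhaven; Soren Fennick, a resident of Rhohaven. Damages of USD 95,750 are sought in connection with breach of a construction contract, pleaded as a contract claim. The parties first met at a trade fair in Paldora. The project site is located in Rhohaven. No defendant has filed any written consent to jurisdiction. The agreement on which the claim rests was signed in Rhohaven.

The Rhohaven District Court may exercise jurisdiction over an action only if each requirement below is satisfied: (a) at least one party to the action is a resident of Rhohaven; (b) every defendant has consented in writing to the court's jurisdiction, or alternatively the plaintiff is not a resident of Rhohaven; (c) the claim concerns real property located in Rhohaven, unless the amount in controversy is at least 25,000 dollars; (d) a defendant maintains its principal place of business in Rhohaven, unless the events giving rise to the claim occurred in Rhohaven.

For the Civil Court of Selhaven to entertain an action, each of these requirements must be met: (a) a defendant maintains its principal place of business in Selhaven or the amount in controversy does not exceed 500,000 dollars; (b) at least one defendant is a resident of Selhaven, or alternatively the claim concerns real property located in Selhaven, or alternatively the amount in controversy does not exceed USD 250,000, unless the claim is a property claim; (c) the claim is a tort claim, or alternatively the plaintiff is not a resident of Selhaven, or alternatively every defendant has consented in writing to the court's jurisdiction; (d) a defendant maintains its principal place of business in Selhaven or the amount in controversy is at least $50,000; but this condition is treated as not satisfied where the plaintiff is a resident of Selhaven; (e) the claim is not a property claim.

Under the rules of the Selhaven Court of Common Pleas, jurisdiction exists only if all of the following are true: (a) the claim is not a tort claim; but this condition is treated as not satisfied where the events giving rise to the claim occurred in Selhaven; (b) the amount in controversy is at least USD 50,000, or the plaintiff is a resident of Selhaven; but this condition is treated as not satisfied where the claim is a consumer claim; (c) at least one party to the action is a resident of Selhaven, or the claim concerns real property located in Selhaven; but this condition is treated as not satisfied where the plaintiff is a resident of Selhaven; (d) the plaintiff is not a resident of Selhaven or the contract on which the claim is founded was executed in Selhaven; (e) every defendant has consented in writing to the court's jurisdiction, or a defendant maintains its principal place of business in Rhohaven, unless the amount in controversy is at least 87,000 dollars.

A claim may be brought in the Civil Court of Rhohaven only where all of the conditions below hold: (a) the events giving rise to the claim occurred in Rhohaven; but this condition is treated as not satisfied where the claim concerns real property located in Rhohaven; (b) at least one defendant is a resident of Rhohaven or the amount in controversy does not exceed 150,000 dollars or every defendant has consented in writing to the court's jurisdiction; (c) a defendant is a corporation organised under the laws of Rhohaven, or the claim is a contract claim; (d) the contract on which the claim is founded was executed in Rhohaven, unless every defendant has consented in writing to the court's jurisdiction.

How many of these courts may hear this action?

The Rhohaven District Court:
  (a) Soren Fennick resides in Rhohaven. Met.
  (b) The plaintiff resides in Paldora, which is not Rhohaven — that alternative is enough. Condition met.
  (c) The claim does not concern real property. However, the amount in controversy is $95,750, which meets the USD 25,000 floor, so the 'unless' proviso supplies this condition. Condition met.
  (d) No defendant is a corporation. The proviso rescues it, though: the operative events occurred in Rhohaven. Condition met.
  → The court has jurisdiction.
The Civil Court of Selhaven:
  (a) The amount in controversy is $95,750, within the USD 500,000 ceiling — that alternative is enough. Satisfied.
  (b) Talia Vail resides in Selhaven, so this disjunct is met. Met.
  (c) The plaintiff resides in Paldora, which is not Selhaven, which satisfies one of the alternatives. Satisfied.
  (d) The amount in controversy is $95,750, which meets the 50,000 dollars floor, which satisfies one of the alternatives. The carve-out does not apply: the plaintiff resides in Paldora, not Selhaven. Satisfied.
  (e) The claim is a contract claim, not a property claim. Met.
  → Every requirement is satisfied — jurisdiction.
The Selhaven Court of Common Pleas:
  (a) The claim is a contract claim, not a tort claim. The carve-out does not apply: the operative events occurred in Rhohaven, not Selhaven. Condition met.
  (b) The amount in controversy is 95,750 dollars, which meets the 50,000 dollars floor — that alternative is enough. And the carve-out is inapplicable — the claim is a contract claim, not a consumer claim. Met.
  (c) Talia Vail resides in Selhaven, so one alternative holds. The exception is not triggered, since the plaintiff resides in Paldora, not Selhaven. Satisfied.
  (d) The plaintiff resides in Paldora, which is not Selhaven — that alternative is enough. Satisfied.
  (e) No such written consent has been filed; no defendant is a corporation — every alternative fails. But the amount in controversy is 95,750 dollars, which meets the $87,000 floor, and the 'unless' clause therefore excuses the requirement. Satisfied.
  → All conditions met; jurisdiction exists.
The Civil Court of Rhohaven:
  (a) The operative events occurred in Rhohaven. The exception is not triggered, since the claim does not concern real property. Met.
  (b) Soren Fennick resides in Rhohaven — that alternative is enough. Satisfied.
  (c) The claim is a contract claim, so this disjunct is met. Condition met.
  (d) The contract was executed in Rhohaven. Satisfied.
  → Jurisdiction lies.
Courts with jurisdiction: the Rhohaven District Court, the Civil Court of Selhaven, the Selhaven Court of Common Pleas, the Civil Court of Rhohaven — 4 in total.

4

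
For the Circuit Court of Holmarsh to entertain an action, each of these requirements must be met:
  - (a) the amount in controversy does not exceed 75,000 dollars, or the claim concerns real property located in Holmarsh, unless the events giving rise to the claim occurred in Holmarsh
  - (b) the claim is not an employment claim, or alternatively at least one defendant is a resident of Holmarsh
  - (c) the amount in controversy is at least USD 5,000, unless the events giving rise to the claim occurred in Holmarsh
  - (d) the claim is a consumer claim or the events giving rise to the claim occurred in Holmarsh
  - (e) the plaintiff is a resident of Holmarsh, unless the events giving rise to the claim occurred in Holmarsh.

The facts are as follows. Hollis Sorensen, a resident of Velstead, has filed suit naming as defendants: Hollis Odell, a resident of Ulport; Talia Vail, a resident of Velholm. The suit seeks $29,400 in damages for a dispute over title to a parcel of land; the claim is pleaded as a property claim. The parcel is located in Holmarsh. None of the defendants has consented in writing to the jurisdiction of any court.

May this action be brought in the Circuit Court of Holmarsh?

Yes

The Circuit Court of Holmarsh:
  (a) The amount in controversy is USD 29,400, within the $75,000 ceiling, so one alternative holds. Satisfied.
  (b) The claim is a property claim, not an employment claim, which satisfies one of the alternatives. Met.
  (c) The amount in controversy is 29,400 dollars, which meets the USD 5,000 floor. Condition met.
  (d) The operative events occurred in Holmarsh, so one alternative holds. Condition met.
  (e) The plaintiff resides in Velstead, not Holmarsh. The proviso rescues it, though: the operative events occurred in Holmarsh. Met.
  → All conditions met; jurisdiction exists.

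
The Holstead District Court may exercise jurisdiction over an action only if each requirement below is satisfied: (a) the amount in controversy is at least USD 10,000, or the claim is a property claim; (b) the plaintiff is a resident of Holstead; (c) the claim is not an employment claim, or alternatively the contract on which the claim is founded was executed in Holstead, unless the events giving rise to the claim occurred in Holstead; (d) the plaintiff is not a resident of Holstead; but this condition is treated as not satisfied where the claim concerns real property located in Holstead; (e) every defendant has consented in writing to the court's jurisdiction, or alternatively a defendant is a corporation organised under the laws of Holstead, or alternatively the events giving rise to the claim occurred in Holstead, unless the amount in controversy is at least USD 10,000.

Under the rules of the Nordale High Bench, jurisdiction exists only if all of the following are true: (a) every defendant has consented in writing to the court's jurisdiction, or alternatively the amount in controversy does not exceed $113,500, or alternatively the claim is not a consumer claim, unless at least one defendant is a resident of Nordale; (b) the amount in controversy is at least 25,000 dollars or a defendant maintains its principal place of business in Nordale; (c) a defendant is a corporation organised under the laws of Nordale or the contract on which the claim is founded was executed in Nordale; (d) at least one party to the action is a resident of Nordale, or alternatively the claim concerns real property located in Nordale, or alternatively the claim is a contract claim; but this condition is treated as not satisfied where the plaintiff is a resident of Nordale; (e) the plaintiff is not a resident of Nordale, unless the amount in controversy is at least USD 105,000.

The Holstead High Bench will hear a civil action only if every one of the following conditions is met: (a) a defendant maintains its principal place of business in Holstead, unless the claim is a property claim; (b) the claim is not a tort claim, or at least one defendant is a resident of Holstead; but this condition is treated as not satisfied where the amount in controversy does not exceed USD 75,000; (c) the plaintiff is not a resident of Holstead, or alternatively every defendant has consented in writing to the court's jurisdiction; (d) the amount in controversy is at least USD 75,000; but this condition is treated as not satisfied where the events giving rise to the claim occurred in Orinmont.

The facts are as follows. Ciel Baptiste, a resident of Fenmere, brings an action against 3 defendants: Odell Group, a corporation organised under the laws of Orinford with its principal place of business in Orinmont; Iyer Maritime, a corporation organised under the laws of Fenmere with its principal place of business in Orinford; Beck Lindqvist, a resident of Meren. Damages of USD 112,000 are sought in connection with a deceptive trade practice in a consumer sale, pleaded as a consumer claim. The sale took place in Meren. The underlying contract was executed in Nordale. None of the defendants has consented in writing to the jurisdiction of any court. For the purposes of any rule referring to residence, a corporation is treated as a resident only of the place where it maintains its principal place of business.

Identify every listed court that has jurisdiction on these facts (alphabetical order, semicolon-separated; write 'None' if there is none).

None

The Holstead District Court:
  (a) The amount in controversy is USD 112,000, which meets the USD 10,000 floor, which satisfies one of the alternatives. Met.
  (b) The plaintiff resides in Fenmere, not Holstead. Not satisfied.
  (c) The claim is a consumer claim, not an employment claim — that alternative is enough. Met.
  (d) The plaintiff resides in Fenmere, which is not Holstead. The carve-out does not apply: the claim does not concern real property. Condition met.
  (e) No such written consent has been filed; the corporate defendant(s) are organised in Fenmere, Orinford, not Holstead; the operative events occurred in Meren, not Holstead — no alternative holds. But the amount in controversy is USD 112,000, which meets the USD 10,000 floor, and the 'unless' clause therefore excuses the requirement. Satisfied.
  → At least one condition fails; no jurisdiction.
The Nordale High Bench:
  (a) The amount in controversy is 112,000 dollars, within the $113,500 ceiling — that alternative is enough. Met.
  (b) The amount in controversy is 112,000 dollars, which meets the USD 25,000 floor, which satisfies one of the alternatives. Satisfied.
  (c) The contract was executed in Nordale — that alternative is enough. Satisfied.
  (d) No party resides in Nordale; the claim does not concern real property; the claim is a consumer claim, not a contract claim — every alternative fails. Fails.
  (e) The plaintiff resides in Fenmere, which is not Nordale. Met.
  → Not every requirement is met — no jurisdiction.
The Holstead High Bench:
  (a) The corporate defendant(s) have their principal place of business in Orinford, Orinmont, not Holstead. And the claim is a consumer claim, not a property claim, so the proviso does not save it. Not met.
  (b) The claim is a consumer claim, not a tort claim — that alternative is enough. And the carve-out is inapplicable — the amount in controversy is USD 112,000, above the 75,000 dollars ceiling. Condition met.
  (c) The plaintiff resides in Fenmere, which is not Holstead, so this disjunct is met. Satisfied.
  (d) The amount in controversy is USD 112,000, which meets the 75,000 dollars floor. The exception is not triggered, since the operative events occurred in Meren, not Orinmont. Condition met.
  → The court lacks jurisdiction.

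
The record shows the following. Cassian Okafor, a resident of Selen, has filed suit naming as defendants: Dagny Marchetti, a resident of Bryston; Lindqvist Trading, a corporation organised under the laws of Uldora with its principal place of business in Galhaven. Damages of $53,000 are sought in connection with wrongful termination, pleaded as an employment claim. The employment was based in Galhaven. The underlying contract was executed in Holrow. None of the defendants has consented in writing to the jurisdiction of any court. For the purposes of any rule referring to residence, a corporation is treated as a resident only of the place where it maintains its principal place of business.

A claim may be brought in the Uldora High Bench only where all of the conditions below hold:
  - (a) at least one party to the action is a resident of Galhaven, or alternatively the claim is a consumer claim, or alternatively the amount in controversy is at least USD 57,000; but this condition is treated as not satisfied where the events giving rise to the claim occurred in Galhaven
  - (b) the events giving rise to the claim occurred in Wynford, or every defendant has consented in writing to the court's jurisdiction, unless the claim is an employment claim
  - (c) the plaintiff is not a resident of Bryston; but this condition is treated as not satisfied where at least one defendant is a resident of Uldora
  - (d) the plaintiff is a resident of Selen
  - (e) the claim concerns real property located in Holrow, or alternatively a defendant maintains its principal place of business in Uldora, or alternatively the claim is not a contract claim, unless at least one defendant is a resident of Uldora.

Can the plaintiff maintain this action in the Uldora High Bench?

The Uldora High Bench:
  (a) Lindqvist Trading resides in Galhaven, so this disjunct is met. However, the operative events occurred in Galhaven, which falls within the stated exception and so defeats the condition. Not met.
  (b) The operative events occurred in Galhaven, not Wynford; no such written consent has been filed — none of the alternatives is met. The proviso rescues it, though: the claim is an employment claim. Satisfied.
  (c) The plaintiff resides in Selen, which is not Bryston. The carve-out does not apply: no defendant resides in Uldora (they reside in Bryston, Galhaven). Met.
  (d) The plaintiff resides in Selen. Met.
  (e) The claim is an employment claim, not a contract claim, which satisfies one of the alternatives. Satisfied.
  → The court lacks jurisdiction.

No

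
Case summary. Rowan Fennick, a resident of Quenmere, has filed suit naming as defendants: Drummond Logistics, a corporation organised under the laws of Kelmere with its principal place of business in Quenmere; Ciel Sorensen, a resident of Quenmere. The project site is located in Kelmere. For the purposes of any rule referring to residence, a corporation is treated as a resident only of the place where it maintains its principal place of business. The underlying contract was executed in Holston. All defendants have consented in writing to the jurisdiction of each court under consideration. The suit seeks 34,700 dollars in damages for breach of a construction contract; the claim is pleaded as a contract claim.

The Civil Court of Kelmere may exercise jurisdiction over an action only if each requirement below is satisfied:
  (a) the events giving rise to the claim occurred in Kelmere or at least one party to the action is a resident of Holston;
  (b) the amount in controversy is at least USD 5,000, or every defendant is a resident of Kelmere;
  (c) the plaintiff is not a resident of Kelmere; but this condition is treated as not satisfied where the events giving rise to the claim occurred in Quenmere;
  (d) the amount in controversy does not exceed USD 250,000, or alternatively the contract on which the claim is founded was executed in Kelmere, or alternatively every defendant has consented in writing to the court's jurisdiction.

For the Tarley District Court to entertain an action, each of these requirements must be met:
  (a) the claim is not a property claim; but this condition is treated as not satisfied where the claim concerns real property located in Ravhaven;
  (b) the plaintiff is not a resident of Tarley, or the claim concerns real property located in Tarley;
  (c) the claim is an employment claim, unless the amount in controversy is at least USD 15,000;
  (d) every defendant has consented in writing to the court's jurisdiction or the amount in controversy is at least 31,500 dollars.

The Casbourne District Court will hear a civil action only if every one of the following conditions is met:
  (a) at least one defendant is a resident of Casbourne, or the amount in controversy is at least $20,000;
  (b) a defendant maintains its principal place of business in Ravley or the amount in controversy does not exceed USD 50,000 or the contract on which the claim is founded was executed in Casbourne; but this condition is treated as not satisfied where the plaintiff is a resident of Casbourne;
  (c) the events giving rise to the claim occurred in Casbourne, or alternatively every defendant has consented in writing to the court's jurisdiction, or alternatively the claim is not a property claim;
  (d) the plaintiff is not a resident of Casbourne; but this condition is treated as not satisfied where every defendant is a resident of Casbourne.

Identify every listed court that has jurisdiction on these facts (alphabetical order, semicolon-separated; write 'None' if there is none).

the Casbourne District Court; the Civil Court of Kelmere; the Tarley District Court

The Civil Court of Kelmere:
  (a) The operative events occurred in Kelmere, which satisfies one of the alternatives. Met.
  (b) The amount in controversy is USD 34,700, which meets the USD 5,000 floor, so this disjunct is met. Met.
  (c) The plaintiff resides in Quenmere, which is not Kelmere. The exception is not triggered, since the operative events occurred in Kelmere, not Quenmere. Met.
  (d) The amount in controversy is $34,700, within the USD 250,000 ceiling, so one alternative holds. Satisfied.
  → Jurisdiction lies.
The Tarley District Court:
  (a) The claim is a contract claim, not a property claim. The exception is not triggered, since the claim does not concern real property. Met.
  (b) The plaintiff resides in Quenmere, which is not Tarley — that alternative is enough. Condition met.
  (c) The claim is a contract claim, not an employment claim. The proviso rescues it, though: the amount in controversy is USD 34,700, which meets the $15,000 floor. Met.
  (d) Every defendant has filed written consent, which satisfies one of the alternatives. Satisfied.
  → All conditions met; jurisdiction exists.
The Casbourne District Court:
  (a) The amount in controversy is $34,700, which meets the 20,000 dollars floor, which satisfies one of the alternatives. Satisfied.
  (b) The amount in controversy is USD 34,700, within the USD 50,000 ceiling, so one alternative holds. The exception is not triggered, since the plaintiff resides in Quenmere, not Casbourne. Condition met.
  (c) Every defendant has filed written consent, which satisfies one of the alternatives. Condition met.
  (d) The plaintiff resides in Quenmere, which is not Casbourne. And the carve-out is inapplicable — the defendants reside as follows — Drummond Logistics in Quenmere, Ciel Sorensen in Quenmere — not all in Casbourne. Met.
  → Jurisdiction lies.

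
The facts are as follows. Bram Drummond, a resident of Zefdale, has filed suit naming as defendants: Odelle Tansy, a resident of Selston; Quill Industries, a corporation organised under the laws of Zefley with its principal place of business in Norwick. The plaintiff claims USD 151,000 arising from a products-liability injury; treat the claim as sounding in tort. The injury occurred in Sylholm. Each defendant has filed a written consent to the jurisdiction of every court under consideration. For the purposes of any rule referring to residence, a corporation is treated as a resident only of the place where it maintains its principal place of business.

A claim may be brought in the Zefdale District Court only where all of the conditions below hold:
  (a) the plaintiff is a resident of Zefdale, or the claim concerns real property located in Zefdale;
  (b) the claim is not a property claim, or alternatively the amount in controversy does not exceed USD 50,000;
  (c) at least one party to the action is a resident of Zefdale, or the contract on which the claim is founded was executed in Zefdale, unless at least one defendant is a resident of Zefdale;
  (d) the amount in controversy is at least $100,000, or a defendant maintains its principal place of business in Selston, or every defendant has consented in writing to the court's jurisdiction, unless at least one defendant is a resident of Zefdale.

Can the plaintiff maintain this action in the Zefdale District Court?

The Zefdale District Court:
  (a) The plaintiff resides in Zefdale, so this disjunct is met. Condition met.
  (b) The claim is a tort claim, not a property claim, so this disjunct is met. Condition met.
  (c) Bram Drummond resides in Zefdale, so one alternative holds. Condition met.
  (d) The amount in controversy is $151,000, which meets the $100,000 floor, so one alternative holds. Condition met.
  → Jurisdiction lies.

Yes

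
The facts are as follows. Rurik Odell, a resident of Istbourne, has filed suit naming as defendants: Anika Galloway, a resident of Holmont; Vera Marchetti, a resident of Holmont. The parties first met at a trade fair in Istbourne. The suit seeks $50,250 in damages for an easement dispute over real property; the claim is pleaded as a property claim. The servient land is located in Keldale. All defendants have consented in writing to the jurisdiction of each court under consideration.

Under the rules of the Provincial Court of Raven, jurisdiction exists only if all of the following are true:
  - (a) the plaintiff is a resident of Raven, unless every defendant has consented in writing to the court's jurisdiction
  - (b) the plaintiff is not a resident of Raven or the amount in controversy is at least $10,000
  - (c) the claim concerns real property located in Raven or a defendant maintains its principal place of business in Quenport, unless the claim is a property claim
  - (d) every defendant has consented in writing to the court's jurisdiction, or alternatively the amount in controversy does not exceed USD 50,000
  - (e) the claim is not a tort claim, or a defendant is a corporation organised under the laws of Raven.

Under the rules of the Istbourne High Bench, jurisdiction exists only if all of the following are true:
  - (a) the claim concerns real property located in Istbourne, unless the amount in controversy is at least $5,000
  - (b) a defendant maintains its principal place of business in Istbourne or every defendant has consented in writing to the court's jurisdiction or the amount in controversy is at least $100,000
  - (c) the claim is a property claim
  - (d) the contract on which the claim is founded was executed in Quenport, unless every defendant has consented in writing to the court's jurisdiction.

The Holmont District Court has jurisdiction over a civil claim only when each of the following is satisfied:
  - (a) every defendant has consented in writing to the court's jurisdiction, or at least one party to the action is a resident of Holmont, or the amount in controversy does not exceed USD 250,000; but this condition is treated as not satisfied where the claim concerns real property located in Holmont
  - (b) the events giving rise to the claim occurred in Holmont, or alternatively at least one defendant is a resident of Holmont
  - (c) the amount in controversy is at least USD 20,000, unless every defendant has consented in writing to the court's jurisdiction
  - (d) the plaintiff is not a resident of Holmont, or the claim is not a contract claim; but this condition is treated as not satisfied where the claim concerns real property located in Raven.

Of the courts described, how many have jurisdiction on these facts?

The Provincial Court of Raven:
  (a) The plaintiff resides in Istbourne, not Raven. However, every defendant has filed written consent, so the 'unless' proviso supplies this condition. Satisfied.
  (b) The plaintiff resides in Istbourne, which is not Raven, which satisfies one of the alternatives. Met.
  (c) The property lies in Keldale, not Raven; no defendant is a corporation — none of the alternatives is met. However, the claim is a property claim, so the 'unless' proviso supplies this condition. Satisfied.
  (d) Every defendant has filed written consent — that alternative is enough. Satisfied.
  (e) The claim is a property claim, not a tort claim, so this disjunct is met. Met.
  → All conditions met; jurisdiction exists.
The Istbourne High Bench:
  (a) The property lies in Keldale, not Istbourne. The proviso rescues it, though: the amount in controversy is $50,250, which meets the 5,000 dollars floor. Satisfied.
  (b) Every defendant has filed written consent — that alternative is enough. Satisfied.
  (c) The claim is a property claim. Met.
  (d) No contract (and hence no place of execution) is alleged. The proviso rescues it, though: every defendant has filed written consent. Condition met.
  → All conditions met; jurisdiction exists.
The Holmont District Court:
  (a) Every defendant has filed written consent, so one alternative holds. The exception is not triggered, since the property lies in Keldale, not Holmont. Condition met.
  (b) Anika Galloway resides in Holmont, which satisfies one of the alternatives. Met.
  (c) The amount in controversy is $50,250, which meets the USD 20,000 floor. Satisfied.
  (d) The plaintiff resides in Istbourne, which is not Holmont — that alternative is enough. The carve-out does not apply: the property lies in Keldale, not Raven. Met.
  → Every requirement is satisfied — jurisdiction.
Courts with jurisdiction: the Provincial Court of Raven, the Istbourne High Bench, the Holmont District Court — 3 in total.

3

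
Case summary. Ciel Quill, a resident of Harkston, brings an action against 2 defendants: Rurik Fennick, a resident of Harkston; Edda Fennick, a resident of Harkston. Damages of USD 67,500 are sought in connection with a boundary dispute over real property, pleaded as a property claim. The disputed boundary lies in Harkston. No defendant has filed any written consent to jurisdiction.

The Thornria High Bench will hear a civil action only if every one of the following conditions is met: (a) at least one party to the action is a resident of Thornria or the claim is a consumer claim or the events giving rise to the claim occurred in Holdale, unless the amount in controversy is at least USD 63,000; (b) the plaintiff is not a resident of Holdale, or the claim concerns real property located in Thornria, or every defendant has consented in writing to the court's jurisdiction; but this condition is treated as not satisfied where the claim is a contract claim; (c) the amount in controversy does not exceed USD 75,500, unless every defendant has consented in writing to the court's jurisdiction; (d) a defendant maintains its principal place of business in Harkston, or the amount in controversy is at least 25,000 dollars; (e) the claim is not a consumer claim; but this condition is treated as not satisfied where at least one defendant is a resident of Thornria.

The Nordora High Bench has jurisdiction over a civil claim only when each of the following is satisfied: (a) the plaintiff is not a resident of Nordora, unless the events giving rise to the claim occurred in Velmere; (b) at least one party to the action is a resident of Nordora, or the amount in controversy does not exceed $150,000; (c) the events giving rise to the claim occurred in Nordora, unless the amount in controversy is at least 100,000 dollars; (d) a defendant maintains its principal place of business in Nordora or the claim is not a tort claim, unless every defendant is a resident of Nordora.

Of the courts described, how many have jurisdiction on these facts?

The Thornria High Bench:
  (a) No party resides in Thornria; the claim is a property claim, not a consumer claim; the operative events occurred in Harkston, not Holdale — every alternative fails. However, the amount in controversy is 67,500 dollars, which meets the $63,000 floor, so the 'unless' proviso supplies this condition. Satisfied.
  (b) The plaintiff resides in Harkston, which is not Holdale, so one alternative holds. And the carve-out is inapplicable — the claim is a property claim, not a contract claim. Satisfied.
  (c) The amount in controversy is USD 67,500, within the 75,500 dollars ceiling. Met.
  (d) The amount in controversy is $67,500, which meets the 25,000 dollars floor, so this disjunct is met. Met.
  (e) The claim is a property claim, not a consumer claim. The carve-out does not apply: no defendant resides in Thornria (they reside in Harkston, Harkston). Satisfied.
  → The court has jurisdiction.
The Nordora High Bench:
  (a) The plaintiff resides in Harkston, which is not Nordora. Satisfied.
  (b) The amount in controversy is USD 67,500, within the USD 150,000 ceiling, so this disjunct is met. Satisfied.
  (c) The operative events occurred in Harkston, not Nordora. And the amount in controversy is 67,500 dollars, below the 100,000 dollars floor, so the proviso does not save it. Fails.
  (d) The claim is a property claim, not a tort claim — that alternative is enough. Met.
  → Not every requirement is met — no jurisdiction.
Courts with jurisdiction: the Thornria High Bench — 1 in total.

1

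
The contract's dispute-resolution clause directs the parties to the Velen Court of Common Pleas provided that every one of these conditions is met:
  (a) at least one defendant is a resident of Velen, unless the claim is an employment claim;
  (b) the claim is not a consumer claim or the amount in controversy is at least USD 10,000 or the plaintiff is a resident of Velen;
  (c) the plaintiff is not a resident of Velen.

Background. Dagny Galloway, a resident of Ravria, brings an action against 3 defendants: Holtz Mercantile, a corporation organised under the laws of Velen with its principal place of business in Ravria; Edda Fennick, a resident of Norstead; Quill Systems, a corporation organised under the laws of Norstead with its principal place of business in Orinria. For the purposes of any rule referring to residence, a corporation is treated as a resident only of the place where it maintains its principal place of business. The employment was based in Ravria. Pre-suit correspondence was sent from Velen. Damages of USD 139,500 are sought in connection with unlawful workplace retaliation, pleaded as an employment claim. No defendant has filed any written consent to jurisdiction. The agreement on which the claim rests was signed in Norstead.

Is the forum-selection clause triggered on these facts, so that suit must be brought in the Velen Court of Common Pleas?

Yes

The Velen Court of Common Pleas:
  (a) No defendant resides in Velen (they reside in Ravria, Norstead, Orinria). But the claim is an employment claim, and the 'unless' clause therefore excuses the requirement. Condition met.
  (b) The claim is an employment claim, not a consumer claim, which satisfies one of the alternatives. Met.
  (c) The plaintiff resides in Ravria, which is not Velen. Condition met.
  → Forum clause is triggered.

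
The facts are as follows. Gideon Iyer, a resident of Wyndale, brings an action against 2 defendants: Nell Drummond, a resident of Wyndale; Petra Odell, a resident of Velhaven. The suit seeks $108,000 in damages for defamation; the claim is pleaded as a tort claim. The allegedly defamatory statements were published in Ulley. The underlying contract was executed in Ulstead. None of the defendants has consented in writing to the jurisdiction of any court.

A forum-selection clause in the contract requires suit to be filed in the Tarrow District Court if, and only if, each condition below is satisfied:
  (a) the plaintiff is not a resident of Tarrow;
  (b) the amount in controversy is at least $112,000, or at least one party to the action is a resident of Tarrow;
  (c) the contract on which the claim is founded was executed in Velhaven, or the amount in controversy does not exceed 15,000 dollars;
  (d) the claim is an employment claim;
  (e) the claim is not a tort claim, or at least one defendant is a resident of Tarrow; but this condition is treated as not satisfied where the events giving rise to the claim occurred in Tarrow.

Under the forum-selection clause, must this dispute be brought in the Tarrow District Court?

The Tarrow District Court:
  (a) The plaintiff resides in Wyndale, which is not Tarrow. Met.
  (b) The amount in controversy is USD 108,000, below the 112,000 dollars floor; no party resides in Tarrow — no alternative holds. Fails.
  (c) The contract was executed in Ulstead, not Velhaven; the amount in controversy is 108,000 dollars, above the $15,000 ceiling — every alternative fails. Not met.
  (d) The claim is a tort claim, not an employment claim. Condition not met.
  (e) The claim is a tort claim; no defendant resides in Tarrow (they reside in Wyndale, Velhaven) — every alternative fails. Not satisfied.
  → The clause does not apply.

No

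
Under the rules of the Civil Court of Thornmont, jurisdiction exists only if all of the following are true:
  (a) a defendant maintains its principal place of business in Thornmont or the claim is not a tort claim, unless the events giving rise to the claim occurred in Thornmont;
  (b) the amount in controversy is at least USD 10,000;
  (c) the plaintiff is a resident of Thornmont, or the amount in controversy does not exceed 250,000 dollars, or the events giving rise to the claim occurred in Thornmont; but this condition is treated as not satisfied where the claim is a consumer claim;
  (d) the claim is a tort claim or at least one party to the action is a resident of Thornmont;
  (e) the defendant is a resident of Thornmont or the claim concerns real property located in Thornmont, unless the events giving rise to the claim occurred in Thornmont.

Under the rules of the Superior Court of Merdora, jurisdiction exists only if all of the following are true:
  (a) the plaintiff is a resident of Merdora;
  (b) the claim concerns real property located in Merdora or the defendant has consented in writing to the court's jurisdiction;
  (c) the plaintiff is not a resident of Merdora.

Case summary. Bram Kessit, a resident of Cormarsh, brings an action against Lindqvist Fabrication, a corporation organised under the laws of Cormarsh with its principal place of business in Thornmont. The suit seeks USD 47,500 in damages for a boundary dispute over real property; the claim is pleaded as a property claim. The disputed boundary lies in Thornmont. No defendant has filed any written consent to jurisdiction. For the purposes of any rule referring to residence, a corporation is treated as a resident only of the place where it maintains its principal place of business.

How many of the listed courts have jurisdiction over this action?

1

The Civil Court of Thornmont:
  (a) Lindqvist Fabrication has its principal place of business in Thornmont, so one alternative holds. Satisfied.
  (b) The amount in controversy is USD 47,500, which meets the 10,000 dollars floor. Satisfied.
  (c) The amount in controversy is USD 47,500, within the $250,000 ceiling, which satisfies one of the alternatives. And the carve-out is inapplicable — the claim is a property claim, not a consumer claim. Met.
  (d) Lindqvist Fabrication resides in Thornmont, which satisfies one of the alternatives. Met.
  (e) The defendant resides in Thornmont, so this disjunct is met. Condition met.
  → Jurisdiction lies.
The Superior Court of Merdora:
  (a) The plaintiff resides in Cormarsh, not Merdora. Fails.
  (b) The property lies in Thornmont, not Merdora; no such written consent has been filed — no alternative holds. Condition not met.
  (c) The plaintiff resides in Cormarsh, which is not Merdora. Satisfied.
  → At least one condition fails; no jurisdiction.
Courts with jurisdiction: the Civil Court of Thornmont — 1 in total.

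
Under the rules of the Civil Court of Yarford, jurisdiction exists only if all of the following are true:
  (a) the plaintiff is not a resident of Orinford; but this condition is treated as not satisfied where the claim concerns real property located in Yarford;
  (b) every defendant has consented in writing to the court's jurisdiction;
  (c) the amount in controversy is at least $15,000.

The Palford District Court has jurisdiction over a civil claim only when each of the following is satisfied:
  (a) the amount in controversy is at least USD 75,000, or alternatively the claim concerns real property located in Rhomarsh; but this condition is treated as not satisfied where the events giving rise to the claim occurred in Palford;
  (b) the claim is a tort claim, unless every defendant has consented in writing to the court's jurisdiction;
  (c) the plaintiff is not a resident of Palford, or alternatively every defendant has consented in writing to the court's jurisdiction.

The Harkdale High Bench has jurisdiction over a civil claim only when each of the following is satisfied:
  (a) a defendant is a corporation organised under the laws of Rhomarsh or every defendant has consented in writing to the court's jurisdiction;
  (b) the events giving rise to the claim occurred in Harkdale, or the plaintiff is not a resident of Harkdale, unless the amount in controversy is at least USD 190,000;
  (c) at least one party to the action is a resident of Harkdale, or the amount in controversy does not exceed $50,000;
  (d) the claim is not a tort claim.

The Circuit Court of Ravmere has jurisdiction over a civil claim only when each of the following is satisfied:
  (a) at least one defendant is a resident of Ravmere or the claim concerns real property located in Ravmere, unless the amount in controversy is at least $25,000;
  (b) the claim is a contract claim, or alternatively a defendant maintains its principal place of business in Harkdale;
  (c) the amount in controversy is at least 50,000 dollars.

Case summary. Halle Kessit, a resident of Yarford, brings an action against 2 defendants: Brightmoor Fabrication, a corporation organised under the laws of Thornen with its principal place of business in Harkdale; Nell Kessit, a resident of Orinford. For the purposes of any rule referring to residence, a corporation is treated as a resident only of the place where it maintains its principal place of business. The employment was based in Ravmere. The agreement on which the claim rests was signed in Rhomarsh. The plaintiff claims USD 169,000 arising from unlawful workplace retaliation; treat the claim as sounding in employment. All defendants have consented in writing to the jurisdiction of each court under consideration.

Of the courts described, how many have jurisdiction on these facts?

The Civil Court of Yarford:
  (a) The plaintiff resides in Yarford, which is not Orinford. And the carve-out is inapplicable — the claim does not concern real property. Condition met.
  (b) Every defendant has filed written consent. Condition met.
  (c) The amount in controversy is 169,000 dollars, which meets the 15,000 dollars floor. Satisfied.
  → The court has jurisdiction.
The Palford District Court:
  (a) The amount in controversy is 169,000 dollars, which meets the $75,000 floor — that alternative is enough. And the carve-out is inapplicable — the operative events occurred in Ravmere, not Palford. Met.
  (b) The claim is an employment claim, not a tort claim. But every defendant has filed written consent, and the 'unless' clause therefore excuses the requirement. Met.
  (c) The plaintiff resides in Yarford, which is not Palford, so one alternative holds. Condition met.
  → The court has jurisdiction.
The Harkdale High Bench:
  (a) Every defendant has filed written consent, so this disjunct is met. Met.
  (b) The plaintiff resides in Yarford, which is not Harkdale, so one alternative holds. Condition met.
  (c) Brightmoor Fabrication resides in Harkdale, so this disjunct is met. Met.
  (d) The claim is an employment claim, not a tort claim. Satisfied.
  → The court has jurisdiction.
The Circuit Court of Ravmere:
  (a) No defendant resides in Ravmere (they reside in Harkdale, Orinford); the claim does not concern real property — no alternative holds. The proviso rescues it, though: the amount in controversy is $169,000, which meets the $25,000 floor. Satisfied.
  (b) Brightmoor Fabrication has its principal place of business in Harkdale, so one alternative holds. Satisfied.
  (c) The amount in controversy is 169,000 dollars, which meets the USD 50,000 floor. Condition met.
  → Jurisdiction lies.
Courts with jurisdiction: the Civil Court of Yarford, the Palford District Court, the Harkdale High Bench, the Circuit Court of Ravmere — 4 in total.

4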